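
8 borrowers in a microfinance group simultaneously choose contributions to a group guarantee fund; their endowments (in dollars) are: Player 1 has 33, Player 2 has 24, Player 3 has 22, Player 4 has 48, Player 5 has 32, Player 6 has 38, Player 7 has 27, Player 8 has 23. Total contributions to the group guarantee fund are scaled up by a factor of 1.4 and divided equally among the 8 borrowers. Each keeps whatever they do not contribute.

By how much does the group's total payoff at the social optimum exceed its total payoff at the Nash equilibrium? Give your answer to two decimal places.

The private return per contributed unit is 1.4/8 = 0.1750 < 1 for every player regardless of endowment, so the Nash equilibrium is zero contribution and the group total is Σ E_j = 33 + 24 + 22 + 48 + 32 + 38 + 27 + 23 = 247.
Each contributed unit returns 1.400 to the group, so the social optimum is full contribution by everyone: group total = 1.400 × 247 = 345.80.
Efficiency loss = (1.400 − 1) × 247 = 98.80.

98.80 dollars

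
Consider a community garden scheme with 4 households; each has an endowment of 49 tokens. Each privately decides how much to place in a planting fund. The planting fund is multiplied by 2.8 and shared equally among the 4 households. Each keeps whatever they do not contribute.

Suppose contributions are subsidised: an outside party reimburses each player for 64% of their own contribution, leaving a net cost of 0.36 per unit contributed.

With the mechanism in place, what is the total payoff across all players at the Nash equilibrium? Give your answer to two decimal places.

674.24 tokens

Under the mechanism each unit contributed yields (2.8/4) / 0.36 = 1.9444 back to its contributor per unit of net cost, which exceeds 1, making full contribution the dominant choice for everyone.
At the Nash equilibrium everyone contributes 49. Group total payoff = 4 × (49 × 0.64 + 2.8 × 49) = 674.24.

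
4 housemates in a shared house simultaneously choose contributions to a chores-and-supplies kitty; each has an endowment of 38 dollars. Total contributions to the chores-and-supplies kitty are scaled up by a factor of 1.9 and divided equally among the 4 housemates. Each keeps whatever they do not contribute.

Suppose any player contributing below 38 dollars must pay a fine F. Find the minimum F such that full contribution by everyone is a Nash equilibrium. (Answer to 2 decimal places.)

19.95 dollars

Given the others contribute fully, the best deviation is to contribute 0 (any partial contribution still incurs the fine and gives up units whose private return 0.4750 is below 1).
Deviating from 38 to 0 saves 38 dollars but forfeits the deviator's share of the drop in the chores-and-supplies kitty: 1.9/4 × 38 = 18.05.
So the deviation gain is 38 − 18.05 = 19.95, and the fine must be at least 19.95 dollars to wipe it out.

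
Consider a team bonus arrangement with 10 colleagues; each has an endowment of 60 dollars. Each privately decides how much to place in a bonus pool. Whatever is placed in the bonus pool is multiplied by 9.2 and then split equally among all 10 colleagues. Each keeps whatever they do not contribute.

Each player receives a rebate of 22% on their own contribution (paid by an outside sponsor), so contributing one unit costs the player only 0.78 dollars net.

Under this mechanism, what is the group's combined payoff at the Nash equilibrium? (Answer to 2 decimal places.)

5652.00 dollars

With the mechanism, a contributed unit returns (9.2/10) / 0.78 = 1.1795 per unit of net cost to the contributor — now above 1 — so contributing fully is weakly dominant for every player.
At the Nash equilibrium everyone contributes 60. Group total payoff = 10 × (60 × 0.22 + 9.2 × 60) = 5652.00.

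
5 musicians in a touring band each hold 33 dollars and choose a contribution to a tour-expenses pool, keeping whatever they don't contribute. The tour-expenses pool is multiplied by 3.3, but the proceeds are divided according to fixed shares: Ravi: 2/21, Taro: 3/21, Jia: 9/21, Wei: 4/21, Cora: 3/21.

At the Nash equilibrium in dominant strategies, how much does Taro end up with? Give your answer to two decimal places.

Player j's private return per contributed unit is 3.3 × (j's share). Contributing is weakly dominant for j when that share is at least 1/3.3 = 0.3030, and contributing 0 is dominant otherwise.
The only share above 0.3030 is Jia's 9/21, contributing 33; the remaining 4 contribute 0. Total contributed: 33.
Taro keeps 33 and receives 3.3 × 33 × 3/21 = 15.56 from the tour-expenses pool, for a payoff of 48.56.

48.56 dollars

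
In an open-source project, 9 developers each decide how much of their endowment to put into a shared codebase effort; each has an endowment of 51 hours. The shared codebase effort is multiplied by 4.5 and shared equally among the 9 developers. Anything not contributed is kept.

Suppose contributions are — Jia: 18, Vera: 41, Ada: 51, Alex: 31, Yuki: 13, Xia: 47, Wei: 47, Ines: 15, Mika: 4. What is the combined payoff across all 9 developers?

Total contributed: 18 + 41 + 51 + 31 + 13 + 47 + 47 + 15 + 4 = 267; total kept: 9 × 51 − 267 = 192.
The shared codebase effort pays out 4.5 × 267 = 1201.50 in aggregate.
Group total = 192 + 1201.50 = 1393.50.

1393.50 hours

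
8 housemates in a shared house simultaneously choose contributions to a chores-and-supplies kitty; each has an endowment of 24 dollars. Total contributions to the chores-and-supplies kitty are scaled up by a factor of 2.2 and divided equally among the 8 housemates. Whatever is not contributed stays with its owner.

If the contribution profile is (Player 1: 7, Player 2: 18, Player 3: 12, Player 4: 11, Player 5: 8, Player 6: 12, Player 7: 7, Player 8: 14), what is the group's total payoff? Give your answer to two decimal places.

298.80 dollars

Total contributed: 7 + 18 + 12 + 11 + 8 + 12 + 7 + 14 = 89; total kept: 8 × 24 − 89 = 103.
The chores-and-supplies kitty pays out 2.2 × 89 = 195.80 in aggregate.
Group total = 103 + 195.80 = 298.80.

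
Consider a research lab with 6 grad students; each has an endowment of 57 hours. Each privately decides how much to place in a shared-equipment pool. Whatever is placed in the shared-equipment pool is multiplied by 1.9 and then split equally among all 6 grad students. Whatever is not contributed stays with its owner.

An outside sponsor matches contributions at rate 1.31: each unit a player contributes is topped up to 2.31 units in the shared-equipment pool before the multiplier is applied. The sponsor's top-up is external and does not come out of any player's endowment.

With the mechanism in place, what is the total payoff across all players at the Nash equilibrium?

342.00 hours

Even with the mechanism, each unit contributed returns only 1.9 × 2.31 / 6 = 0.7315 per unit of net cost, so contributing nothing is still dominant.
At the Nash equilibrium no one contributes; group total payoff = 6 × 57 = 342.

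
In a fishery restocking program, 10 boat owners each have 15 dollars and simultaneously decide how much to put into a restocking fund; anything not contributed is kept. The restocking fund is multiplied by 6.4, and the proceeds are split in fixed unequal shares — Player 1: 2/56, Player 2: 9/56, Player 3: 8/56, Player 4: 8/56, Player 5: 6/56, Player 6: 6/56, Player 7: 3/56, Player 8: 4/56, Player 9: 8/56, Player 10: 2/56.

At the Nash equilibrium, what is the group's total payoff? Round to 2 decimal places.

A player with share s gets back 6.4·s per unit contributed, so full contribution is dominant for anyone with s > 1/6.4 = 0.1563 and zero contribution is dominant for anyone below.
Only Player 2 (9/56) clears that bar, contributing 15; the remaining 9 contribute 0. Total contributed: 15.
The restocking fund pays out 6.4 × 15 = 96.00 in total (split across the unequal shares, but the aggregate is all that matters for the group sum).
The 9 free-riders keep 15 each, adding 135. Group total = 135 + 96.00 = 231.00.

231.00 dollars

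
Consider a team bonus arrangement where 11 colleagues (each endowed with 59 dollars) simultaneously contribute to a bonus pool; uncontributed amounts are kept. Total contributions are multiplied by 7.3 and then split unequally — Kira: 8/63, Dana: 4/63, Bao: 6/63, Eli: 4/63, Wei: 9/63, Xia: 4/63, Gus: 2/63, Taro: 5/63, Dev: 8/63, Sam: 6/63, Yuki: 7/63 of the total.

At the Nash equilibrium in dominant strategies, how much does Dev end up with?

113.69 dollars

Player j's private return per contributed unit is 7.3 × (j's share). Contributing is weakly dominant for j when that share is at least 1/7.3 = 0.1370, and contributing 0 is dominant otherwise.
Wei alone (share 9/63) is above the threshold, contributing 59; the remaining 10 contribute 0. Total contributed: 59.
Dev keeps 59 and receives 7.3 × 59 × 8/63 = 54.69 from the bonus pool, for a payoff of 113.69.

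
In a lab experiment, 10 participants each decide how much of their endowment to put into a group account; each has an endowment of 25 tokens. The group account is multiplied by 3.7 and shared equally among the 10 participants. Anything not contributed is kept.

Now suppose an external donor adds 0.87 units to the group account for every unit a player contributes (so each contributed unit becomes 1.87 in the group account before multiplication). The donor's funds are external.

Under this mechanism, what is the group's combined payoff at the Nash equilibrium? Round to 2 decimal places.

250.00 tokens

Even with the mechanism, each unit contributed returns only 3.7 × 1.87 / 10 = 0.6919 per unit of net cost, so contributing nothing is still dominant.
At the Nash equilibrium no one contributes; group total payoff = 10 × 25 = 250.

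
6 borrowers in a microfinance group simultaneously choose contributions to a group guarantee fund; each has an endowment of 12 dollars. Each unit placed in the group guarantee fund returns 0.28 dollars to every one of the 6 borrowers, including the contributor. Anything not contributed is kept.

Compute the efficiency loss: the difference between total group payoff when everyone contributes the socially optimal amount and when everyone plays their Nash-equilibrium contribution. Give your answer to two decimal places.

48.96 dollars

The private return per contributed unit is 0.28 < 1, so contributing 0 is dominant for every player. At the Nash equilibrium everyone keeps their 12, and the group total is 6 × 12 = 72.
Each contributed unit returns 1.680 to the group as a whole (0.28 to each of 6 players), which exceeds 1, so the social optimum is full contribution: group total = 1.680 × 72 = 120.96.
Efficiency loss = 120.96 − 72 = 48.96.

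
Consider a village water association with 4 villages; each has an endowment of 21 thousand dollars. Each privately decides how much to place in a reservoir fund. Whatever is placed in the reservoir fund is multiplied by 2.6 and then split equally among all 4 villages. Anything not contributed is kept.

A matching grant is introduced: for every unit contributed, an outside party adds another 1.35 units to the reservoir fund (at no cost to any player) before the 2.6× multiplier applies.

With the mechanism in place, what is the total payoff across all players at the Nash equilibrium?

513.24 thousand dollars

The effective private return per unit is now 2.6 × 2.35 / 4 = 1.5275 > 1, so every player's dominant strategy flips to full contribution.
At the Nash equilibrium everyone contributes 21. Group total payoff = 2.6 × 2.35 × 84 = 513.24.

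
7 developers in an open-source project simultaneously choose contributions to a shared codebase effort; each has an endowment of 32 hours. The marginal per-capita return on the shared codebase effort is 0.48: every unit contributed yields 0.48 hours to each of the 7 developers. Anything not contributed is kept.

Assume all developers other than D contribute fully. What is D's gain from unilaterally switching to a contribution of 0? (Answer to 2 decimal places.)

16.64 hours

Switching from a contribution of 32 to 0 lets D keep an extra 32 hours, but lowers the shared codebase effort by 32, which costs D their own share of that drop: 0.48 × 32 = 15.36.
Net gain = 32 − 15.36 = 16.64. The private return per contributed unit (0.48) is below 1, so free-riding is indeed the best response regardless of what the others do.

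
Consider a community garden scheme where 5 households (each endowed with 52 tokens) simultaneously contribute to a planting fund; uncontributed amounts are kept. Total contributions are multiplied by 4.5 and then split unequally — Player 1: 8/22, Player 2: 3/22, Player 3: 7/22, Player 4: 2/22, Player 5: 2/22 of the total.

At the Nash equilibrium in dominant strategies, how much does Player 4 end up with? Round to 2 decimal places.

94.55 tokens

Each unit j contributes comes back to j as 4.5 × (j's share), so j prefers to contribute only if that share exceeds 1/4.5 = 0.2222; otherwise keeping the unit dominates.
The shares above 0.2222 belong to Player 1 and Player 3, contributing 52 each; the remaining 3 contribute 0. Total contributed: 104.
Player 4 keeps 52 and receives 4.5 × 104 × 2/22 = 42.55 from the planting fund, for a payoff of 94.55.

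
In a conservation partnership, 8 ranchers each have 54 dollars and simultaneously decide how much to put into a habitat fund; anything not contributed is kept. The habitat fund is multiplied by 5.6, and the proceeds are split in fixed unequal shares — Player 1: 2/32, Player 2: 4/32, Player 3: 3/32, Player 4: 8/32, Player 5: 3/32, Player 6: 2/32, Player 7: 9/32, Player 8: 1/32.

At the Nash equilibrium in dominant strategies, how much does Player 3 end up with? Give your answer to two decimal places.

110.70 dollars

Player j's private return per contributed unit is 5.6 × (j's share). Contributing is weakly dominant for j when that share is at least 1/5.6 = 0.1786, and contributing 0 is dominant otherwise.
Player 4 and Player 7 clear that bar, contributing 54 each; the remaining 6 contribute 0. Total contributed: 108.
Player 3 keeps 54 and receives 5.6 × 108 × 3/32 = 56.70 from the habitat fund, for a payoff of 110.70.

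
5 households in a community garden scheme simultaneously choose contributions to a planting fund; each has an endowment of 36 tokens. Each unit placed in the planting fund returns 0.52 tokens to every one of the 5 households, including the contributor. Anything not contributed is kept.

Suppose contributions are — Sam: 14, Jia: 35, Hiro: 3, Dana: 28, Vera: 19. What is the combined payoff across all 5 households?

Total contributed: 14 + 35 + 3 + 28 + 19 = 99; total kept: 5 × 36 − 99 = 81.
The planting fund pays out 0.52 × 5 × 99 = 257.40 in aggregate.
Group total = 81 + 257.40 = 338.40.

338.40 tokens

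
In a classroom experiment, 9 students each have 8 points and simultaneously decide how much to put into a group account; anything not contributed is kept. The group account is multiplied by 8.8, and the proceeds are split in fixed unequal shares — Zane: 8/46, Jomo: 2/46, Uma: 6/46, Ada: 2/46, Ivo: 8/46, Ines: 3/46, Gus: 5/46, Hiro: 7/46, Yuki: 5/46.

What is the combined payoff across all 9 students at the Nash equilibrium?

A player with share s gets back 8.8·s per unit contributed, so full contribution is dominant for anyone with s > 1/8.8 = 0.1136 and zero contribution is dominant for anyone below.
The shares above 0.1136 belong to Zane, Uma, Ivo and Hiro, contributing 8 each; the remaining 5 contribute 0. Total contributed: 32.
The group account pays out 8.8 × 32 = 281.60 in total (split across the unequal shares, but the aggregate is all that matters for the group sum).
The 5 free-riders keep 8 each, adding 40. Group total = 40 + 281.60 = 321.60.

321.60 points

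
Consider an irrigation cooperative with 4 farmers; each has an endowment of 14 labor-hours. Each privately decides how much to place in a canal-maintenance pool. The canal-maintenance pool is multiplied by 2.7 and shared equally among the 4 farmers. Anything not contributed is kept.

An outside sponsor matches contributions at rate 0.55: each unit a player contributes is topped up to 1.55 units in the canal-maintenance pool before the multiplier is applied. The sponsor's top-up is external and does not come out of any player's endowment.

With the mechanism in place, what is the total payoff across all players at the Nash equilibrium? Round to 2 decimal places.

234.36 labor-hours

With the mechanism, a contributed unit returns 2.7 × 1.55 / 4 = 1.0463 per unit of net cost to the contributor — now above 1 — so contributing fully is weakly dominant for every player.
At the Nash equilibrium everyone contributes 14. Group total payoff = 2.7 × 1.55 × 56 = 234.36.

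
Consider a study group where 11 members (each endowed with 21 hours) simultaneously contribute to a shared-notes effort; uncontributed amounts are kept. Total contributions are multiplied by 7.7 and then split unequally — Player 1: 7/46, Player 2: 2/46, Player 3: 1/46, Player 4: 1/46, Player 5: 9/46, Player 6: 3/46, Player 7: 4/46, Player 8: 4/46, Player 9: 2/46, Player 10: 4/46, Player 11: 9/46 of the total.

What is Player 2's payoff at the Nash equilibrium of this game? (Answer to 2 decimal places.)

Player j's private return per contributed unit is 7.7 × (j's share). Contributing is weakly dominant for j when that share is at least 1/7.7 = 0.1299, and contributing 0 is dominant otherwise.
Player 1, Player 5 and Player 11 are above the threshold, contributing 21 each; the remaining 8 contribute 0. Total contributed: 63.
Player 2 keeps 21 and receives 7.7 × 63 × 2/46 = 21.09 from the shared-notes effort, for a payoff of 42.09.

42.09 hours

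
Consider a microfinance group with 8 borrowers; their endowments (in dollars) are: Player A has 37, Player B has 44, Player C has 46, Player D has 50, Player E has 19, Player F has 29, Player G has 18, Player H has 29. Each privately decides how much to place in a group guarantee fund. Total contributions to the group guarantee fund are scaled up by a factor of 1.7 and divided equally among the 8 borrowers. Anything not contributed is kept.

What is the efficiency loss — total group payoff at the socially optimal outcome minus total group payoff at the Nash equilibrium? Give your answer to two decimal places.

190.40 dollars

The private return per contributed unit is 1.7/8 = 0.2125 < 1 for every player regardless of endowment, so the Nash equilibrium is zero contribution and the group total is Σ E_j = 37 + 44 + 46 + 50 + 19 + 29 + 18 + 29 = 272.
Each contributed unit returns 1.700 to the group, so the social optimum is full contribution by everyone: group total = 1.700 × 272 = 462.40.
Efficiency loss = (1.700 − 1) × 272 = 190.40.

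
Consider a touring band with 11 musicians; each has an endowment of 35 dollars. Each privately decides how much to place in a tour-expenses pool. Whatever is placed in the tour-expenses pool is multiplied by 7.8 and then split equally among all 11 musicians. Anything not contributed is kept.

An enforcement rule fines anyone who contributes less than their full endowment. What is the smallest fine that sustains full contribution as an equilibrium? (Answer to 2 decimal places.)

10.18 dollars

Given the others contribute fully, the best deviation is to contribute 0 (any partial contribution still incurs the fine and gives up units whose private return 0.7091 is below 1).
Deviating from 35 to 0 saves 35 dollars but forfeits the deviator's share of the drop in the tour-expenses pool: 7.8/11 × 35 = 24.82.
So the deviation gain is 35 − 24.82 = 10.18, and the fine must be at least 10.18 dollars to wipe it out.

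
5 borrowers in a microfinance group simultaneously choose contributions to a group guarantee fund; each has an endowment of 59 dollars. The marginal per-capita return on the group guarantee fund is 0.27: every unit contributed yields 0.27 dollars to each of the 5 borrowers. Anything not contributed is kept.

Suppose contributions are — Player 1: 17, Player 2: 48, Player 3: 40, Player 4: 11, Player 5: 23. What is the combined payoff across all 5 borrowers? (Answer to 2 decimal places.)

343.65 dollars

Total contributed: 17 + 48 + 40 + 11 + 23 = 139; total kept: 5 × 59 − 139 = 156.
The group guarantee fund pays out 0.27 × 5 × 139 = 187.65 in aggregate.
Group total = 156 + 187.65 = 343.65.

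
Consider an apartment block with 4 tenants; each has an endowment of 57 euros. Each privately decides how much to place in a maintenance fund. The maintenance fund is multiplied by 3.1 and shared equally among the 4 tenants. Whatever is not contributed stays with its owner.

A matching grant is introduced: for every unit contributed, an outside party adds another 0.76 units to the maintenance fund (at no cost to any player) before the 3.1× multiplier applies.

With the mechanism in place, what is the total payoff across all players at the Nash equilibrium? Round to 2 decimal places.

1243.97 euros

With the mechanism, a contributed unit returns 3.1 × 1.76 / 4 = 1.3640 per unit of net cost to the contributor — now above 1 — so contributing fully is weakly dominant for every player.
At the Nash equilibrium everyone contributes 57. Group total payoff = 3.1 × 1.76 × 228 = 1243.97.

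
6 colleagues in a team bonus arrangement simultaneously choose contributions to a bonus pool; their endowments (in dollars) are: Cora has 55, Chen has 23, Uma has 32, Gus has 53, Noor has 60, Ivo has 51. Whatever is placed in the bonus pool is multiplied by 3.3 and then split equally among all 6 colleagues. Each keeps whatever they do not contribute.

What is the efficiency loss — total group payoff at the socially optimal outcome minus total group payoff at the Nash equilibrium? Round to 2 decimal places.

The private return per contributed unit is 3.3/6 = 0.5500 < 1 for every player regardless of endowment, so the Nash equilibrium is zero contribution and the group total is Σ E_j = 55 + 23 + 32 + 53 + 60 + 51 = 274.
Each contributed unit returns 3.300 to the group, so the social optimum is full contribution by everyone: group total = 3.300 × 274 = 904.20.
Efficiency loss = (3.300 − 1) × 274 = 630.20.

630.20 dollars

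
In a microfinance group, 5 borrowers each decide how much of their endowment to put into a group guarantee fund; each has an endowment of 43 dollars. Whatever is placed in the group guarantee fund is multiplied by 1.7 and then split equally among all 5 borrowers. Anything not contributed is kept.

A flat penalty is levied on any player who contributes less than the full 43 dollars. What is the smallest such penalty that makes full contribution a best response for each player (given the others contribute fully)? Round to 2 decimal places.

28.38 dollars

Given the others contribute fully, the best deviation is to contribute 0 (any partial contribution still incurs the fine and gives up units whose private return 0.3400 is below 1).
Deviating from 43 to 0 saves 43 dollars but forfeits the deviator's share of the drop in the group guarantee fund: 1.7/5 × 43 = 14.62.
So the deviation gain is 43 − 14.62 = 28.38, and the fine must be at least 28.38 dollars to wipe it out.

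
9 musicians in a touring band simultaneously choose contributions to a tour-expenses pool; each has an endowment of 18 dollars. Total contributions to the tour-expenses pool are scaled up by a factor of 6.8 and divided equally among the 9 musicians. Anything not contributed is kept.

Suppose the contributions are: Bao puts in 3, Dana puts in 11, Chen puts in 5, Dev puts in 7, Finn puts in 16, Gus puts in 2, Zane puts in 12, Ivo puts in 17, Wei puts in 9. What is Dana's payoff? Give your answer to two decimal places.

68.96 dollars

Total contributed: 3 + 11 + 5 + 7 + 16 + 2 + 12 + 17 + 9 = 82.
Each receives 6.8 × 82 / 9 = 61.96 from the tour-expenses pool.
Dana keeps 18 − 11 = 7, so Dana's payoff is 7 + 61.96 = 68.96.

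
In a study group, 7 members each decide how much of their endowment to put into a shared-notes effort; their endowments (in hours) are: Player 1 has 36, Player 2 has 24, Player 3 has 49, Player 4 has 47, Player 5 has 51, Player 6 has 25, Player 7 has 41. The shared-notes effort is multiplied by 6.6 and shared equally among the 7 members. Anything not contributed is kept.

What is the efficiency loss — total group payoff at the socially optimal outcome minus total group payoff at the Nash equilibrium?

The private return per contributed unit is 6.6/7 = 0.9429 < 1 for every player regardless of endowment, so the Nash equilibrium is zero contribution and the group total is Σ E_j = 36 + 24 + 49 + 47 + 51 + 25 + 41 = 273.
Each contributed unit returns 6.600 to the group, so the social optimum is full contribution by everyone: group total = 6.600 × 273 = 1801.80.
Efficiency loss = (6.600 − 1) × 273 = 1528.80.

1528.80 hours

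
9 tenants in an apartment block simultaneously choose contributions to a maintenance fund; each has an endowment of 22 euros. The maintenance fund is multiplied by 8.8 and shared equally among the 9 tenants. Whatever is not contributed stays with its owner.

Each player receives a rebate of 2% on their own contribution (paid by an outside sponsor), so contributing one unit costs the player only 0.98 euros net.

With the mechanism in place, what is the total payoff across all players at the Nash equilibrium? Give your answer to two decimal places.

198.00 euros

Even with the mechanism, each unit contributed returns only (8.8/9) / 0.98 = 0.9977 per unit of net cost, so contributing nothing is still dominant.
Everyone keeps their endowment and the group total is 9 × 22 = 198.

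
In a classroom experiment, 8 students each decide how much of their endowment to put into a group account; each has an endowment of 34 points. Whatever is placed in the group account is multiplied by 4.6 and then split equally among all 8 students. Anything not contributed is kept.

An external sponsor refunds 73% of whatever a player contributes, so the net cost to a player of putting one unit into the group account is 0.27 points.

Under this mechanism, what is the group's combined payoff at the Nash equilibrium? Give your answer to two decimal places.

1449.76 points

With the mechanism, a contributed unit returns (4.6/8) / 0.27 = 2.1296 per unit of net cost to the contributor — now above 1 — so contributing fully is weakly dominant for every player.
At the Nash equilibrium everyone contributes 34. Group total payoff = 8 × (34 × 0.73 + 4.6 × 34) = 1449.76.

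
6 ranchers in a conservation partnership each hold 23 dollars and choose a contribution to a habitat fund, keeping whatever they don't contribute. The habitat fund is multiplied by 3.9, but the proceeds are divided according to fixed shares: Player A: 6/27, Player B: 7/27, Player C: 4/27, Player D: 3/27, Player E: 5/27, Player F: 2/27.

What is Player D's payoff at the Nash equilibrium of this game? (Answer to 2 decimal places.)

A player with share s gets back 3.9·s per unit contributed, so full contribution is dominant for anyone with s > 1/3.9 = 0.2564 and zero contribution is dominant for anyone below.
Only Player B (7/27) clears that bar, contributing 23; the remaining 5 contribute 0. Total contributed: 23.
Player D keeps 23 and receives 3.9 × 23 × 3/27 = 9.97 from the habitat fund, for a payoff of 32.97.

32.97 dollars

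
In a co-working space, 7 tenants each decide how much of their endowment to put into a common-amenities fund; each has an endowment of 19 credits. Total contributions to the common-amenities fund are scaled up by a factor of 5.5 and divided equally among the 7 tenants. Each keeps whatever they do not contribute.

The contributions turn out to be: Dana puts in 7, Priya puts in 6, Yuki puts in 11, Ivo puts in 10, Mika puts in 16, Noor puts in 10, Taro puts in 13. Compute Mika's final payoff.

60.36 credits

Total contributed: 7 + 6 + 11 + 10 + 16 + 10 + 13 = 73.
Each receives 5.5 × 73 / 7 = 57.36 from the common-amenities fund.
Mika keeps 19 − 16 = 3, so Mika's payoff is 3 + 57.36 = 60.36.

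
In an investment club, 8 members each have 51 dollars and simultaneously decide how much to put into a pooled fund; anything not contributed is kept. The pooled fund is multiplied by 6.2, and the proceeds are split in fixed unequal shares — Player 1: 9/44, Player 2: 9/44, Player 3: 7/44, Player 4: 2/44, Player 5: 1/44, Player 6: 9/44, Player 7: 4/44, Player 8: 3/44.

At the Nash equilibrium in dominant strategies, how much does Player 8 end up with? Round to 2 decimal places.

115.68 dollars

Player j's private return per contributed unit is 6.2 × (j's share). Contributing is weakly dominant for j when that share is at least 1/6.2 = 0.1613, and contributing 0 is dominant otherwise.
Player 1, Player 2 and Player 6 clear that bar, contributing 51 each; the remaining 5 contribute 0. Total contributed: 153.
Player 8 keeps 51 and receives 6.2 × 153 × 3/44 = 64.68 from the pooled fund, for a payoff of 115.68.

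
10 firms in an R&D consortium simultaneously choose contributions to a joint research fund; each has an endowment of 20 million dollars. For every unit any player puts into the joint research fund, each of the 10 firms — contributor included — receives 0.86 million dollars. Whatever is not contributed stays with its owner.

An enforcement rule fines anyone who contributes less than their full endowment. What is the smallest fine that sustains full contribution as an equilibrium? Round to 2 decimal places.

Given the others contribute fully, the best deviation is to contribute 0 (any partial contribution still incurs the fine and gives up units whose private return 0.86 is below 1).
Deviating from 20 to 0 saves 20 million dollars but forfeits the deviator's share of the drop in the joint research fund: 0.86 × 20 = 17.20.
So the deviation gain is 20 − 17.20 = 2.80, and the fine must be at least 2.80 million dollars to wipe it out.

2.80 million dollars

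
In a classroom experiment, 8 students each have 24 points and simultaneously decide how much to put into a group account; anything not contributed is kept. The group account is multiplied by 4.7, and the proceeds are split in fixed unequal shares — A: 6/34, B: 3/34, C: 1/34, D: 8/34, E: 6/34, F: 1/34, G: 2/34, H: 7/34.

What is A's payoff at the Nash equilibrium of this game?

43.91 points

Each unit j contributes comes back to j as 4.7 × (j's share), so j prefers to contribute only if that share exceeds 1/4.7 = 0.2128; otherwise keeping the unit dominates.
Only D (8/34) clears that bar, contributing 24; the remaining 7 contribute 0. Total contributed: 24.
A keeps 24 and receives 4.7 × 24 × 6/34 = 19.91 from the group account, for a payoff of 43.91.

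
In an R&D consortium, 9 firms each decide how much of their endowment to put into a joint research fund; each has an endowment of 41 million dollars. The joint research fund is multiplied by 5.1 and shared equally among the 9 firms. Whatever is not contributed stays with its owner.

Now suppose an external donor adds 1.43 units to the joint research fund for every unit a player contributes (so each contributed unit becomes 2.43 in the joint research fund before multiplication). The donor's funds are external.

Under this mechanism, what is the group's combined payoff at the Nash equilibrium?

4573.02 million dollars

Under the mechanism each unit contributed yields 5.1 × 2.43 / 9 = 1.3770 back to its contributor per unit of net cost, which exceeds 1, making full contribution the dominant choice for everyone.
At the Nash equilibrium everyone contributes 41. Group total payoff = 5.1 × 2.43 × 369 = 4573.02.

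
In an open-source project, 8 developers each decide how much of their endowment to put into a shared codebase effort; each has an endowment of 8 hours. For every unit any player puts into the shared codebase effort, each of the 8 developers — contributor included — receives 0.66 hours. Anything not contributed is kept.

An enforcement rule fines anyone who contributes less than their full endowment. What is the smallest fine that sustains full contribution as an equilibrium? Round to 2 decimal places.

Given the others contribute fully, the best deviation is to contribute 0 (any partial contribution still incurs the fine and gives up units whose private return 0.66 is below 1).
Deviating from 8 to 0 saves 8 hours but forfeits the deviator's share of the drop in the shared codebase effort: 0.66 × 8 = 5.28.
So the deviation gain is 8 − 5.28 = 2.72, and the fine must be at least 2.72 hours to wipe it out.

2.72 hours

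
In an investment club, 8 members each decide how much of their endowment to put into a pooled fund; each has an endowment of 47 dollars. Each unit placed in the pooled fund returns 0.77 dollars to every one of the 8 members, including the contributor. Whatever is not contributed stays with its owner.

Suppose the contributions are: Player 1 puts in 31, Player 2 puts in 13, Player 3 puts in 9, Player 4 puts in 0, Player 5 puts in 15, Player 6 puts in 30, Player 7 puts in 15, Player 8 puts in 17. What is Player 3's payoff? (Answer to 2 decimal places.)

138.10 dollars

Total contributed: 31 + 13 + 9 + 0 + 15 + 30 + 15 + 17 = 130.
Each receives 0.77 × 130 = 100.10 from the pooled fund.
Player 3 keeps 47 − 9 = 38, so Player 3's payoff is 38 + 100.10 = 138.10.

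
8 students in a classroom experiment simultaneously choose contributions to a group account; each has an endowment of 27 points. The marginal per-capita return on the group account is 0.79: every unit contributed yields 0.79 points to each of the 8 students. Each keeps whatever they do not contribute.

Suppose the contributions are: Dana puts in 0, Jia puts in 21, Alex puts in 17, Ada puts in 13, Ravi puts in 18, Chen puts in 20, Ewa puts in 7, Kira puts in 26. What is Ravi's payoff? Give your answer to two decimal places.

105.38 points

Total contributed: 0 + 21 + 17 + 13 + 18 + 20 + 7 + 26 = 122.
Each receives 0.79 × 122 = 96.38 from the group account.
Ravi keeps 27 − 18 = 9, so Ravi's payoff is 9 + 96.38 = 105.38.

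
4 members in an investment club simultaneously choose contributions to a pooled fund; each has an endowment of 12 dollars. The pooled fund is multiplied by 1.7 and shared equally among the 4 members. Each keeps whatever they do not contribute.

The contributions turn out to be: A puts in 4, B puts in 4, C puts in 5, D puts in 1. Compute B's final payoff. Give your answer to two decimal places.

Total contributed: 4 + 4 + 5 + 1 = 14.
Each receives 1.7 × 14 / 4 = 5.95 from the pooled fund.
B keeps 12 − 4 = 8, so B's payoff is 8 + 5.95 = 13.95.

13.95 dollars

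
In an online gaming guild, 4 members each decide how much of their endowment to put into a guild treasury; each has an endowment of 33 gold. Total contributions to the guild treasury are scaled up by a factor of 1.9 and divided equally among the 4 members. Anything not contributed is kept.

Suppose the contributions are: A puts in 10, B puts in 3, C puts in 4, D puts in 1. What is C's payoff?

37.55 gold

Total contributed: 10 + 3 + 4 + 1 = 18.
Each receives 1.9 × 18 / 4 = 8.55 from the guild treasury.
C keeps 33 − 4 = 29, so C's payoff is 29 + 8.55 = 37.55.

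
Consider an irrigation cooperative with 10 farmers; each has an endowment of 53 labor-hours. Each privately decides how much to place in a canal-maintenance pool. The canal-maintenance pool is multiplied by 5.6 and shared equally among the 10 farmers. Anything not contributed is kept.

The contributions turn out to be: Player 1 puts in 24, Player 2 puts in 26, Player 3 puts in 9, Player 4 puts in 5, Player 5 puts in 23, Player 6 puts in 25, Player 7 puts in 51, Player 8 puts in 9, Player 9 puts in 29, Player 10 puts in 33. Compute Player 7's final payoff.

Total contributed: 24 + 26 + 9 + 5 + 23 + 25 + 51 + 9 + 29 + 33 = 234.
Each receives 5.6 × 234 / 10 = 131.04 from the canal-maintenance pool.
Player 7 keeps 53 − 51 = 2, so Player 7's payoff is 2 + 131.04 = 133.04.

133.04 labor-hours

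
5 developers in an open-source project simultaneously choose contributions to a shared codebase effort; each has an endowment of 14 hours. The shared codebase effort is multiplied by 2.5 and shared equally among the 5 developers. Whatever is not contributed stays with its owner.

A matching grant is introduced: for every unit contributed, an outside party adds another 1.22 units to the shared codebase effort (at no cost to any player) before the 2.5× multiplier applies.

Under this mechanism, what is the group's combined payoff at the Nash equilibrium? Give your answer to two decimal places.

388.50 hours

With the mechanism, a contributed unit returns 2.5 × 2.22 / 5 = 1.1100 per unit of net cost to the contributor — now above 1 — so contributing fully is weakly dominant for every player.
At the Nash equilibrium everyone contributes 14. Group total payoff = 2.5 × 2.22 × 70 = 388.50.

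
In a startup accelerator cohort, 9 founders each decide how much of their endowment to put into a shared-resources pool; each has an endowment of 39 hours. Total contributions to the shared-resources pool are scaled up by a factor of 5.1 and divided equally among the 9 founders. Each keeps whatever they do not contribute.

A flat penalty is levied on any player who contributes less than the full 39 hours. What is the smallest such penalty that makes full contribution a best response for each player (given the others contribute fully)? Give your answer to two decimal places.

Given the others contribute fully, the best deviation is to contribute 0 (any partial contribution still incurs the fine and gives up units whose private return 0.5667 is below 1).
Deviating from 39 to 0 saves 39 hours but forfeits the deviator's share of the drop in the shared-resources pool: 5.1/9 × 39 = 22.10.
So the deviation gain is 39 − 22.10 = 16.90, and the fine must be at least 16.90 hours to wipe it out.

16.90 hours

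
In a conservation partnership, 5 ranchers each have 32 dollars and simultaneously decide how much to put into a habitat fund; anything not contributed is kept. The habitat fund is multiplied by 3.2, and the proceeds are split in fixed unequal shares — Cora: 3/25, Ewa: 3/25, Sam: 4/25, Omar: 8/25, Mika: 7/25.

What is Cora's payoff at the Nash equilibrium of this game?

44.29 dollars

A player with share s gets back 3.2·s per unit contributed, so full contribution is dominant for anyone with s > 1/3.2 = 0.3125 and zero contribution is dominant for anyone below.
Omar alone (share 8/25) is above the threshold, contributing 32; the remaining 4 contribute 0. Total contributed: 32.
Cora keeps 32 and receives 3.2 × 32 × 3/25 = 12.29 from the habitat fund, for a payoff of 44.29.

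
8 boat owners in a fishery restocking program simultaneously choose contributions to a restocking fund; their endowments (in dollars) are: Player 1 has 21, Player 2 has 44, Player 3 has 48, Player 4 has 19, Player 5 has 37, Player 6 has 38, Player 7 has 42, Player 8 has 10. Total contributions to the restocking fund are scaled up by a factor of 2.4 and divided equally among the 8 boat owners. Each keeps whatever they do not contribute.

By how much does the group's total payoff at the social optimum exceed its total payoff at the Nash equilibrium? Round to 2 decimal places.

362.60 dollars

The private return per contributed unit is 2.4/8 = 0.3000 < 1 for every player regardless of endowment, so the Nash equilibrium is zero contribution and the group total is Σ E_j = 21 + 44 + 48 + 19 + 37 + 38 + 42 + 10 = 259.
Each contributed unit returns 2.400 to the group, so the social optimum is full contribution by everyone: group total = 2.400 × 259 = 621.60.
Efficiency loss = (2.400 − 1) × 259 = 362.60.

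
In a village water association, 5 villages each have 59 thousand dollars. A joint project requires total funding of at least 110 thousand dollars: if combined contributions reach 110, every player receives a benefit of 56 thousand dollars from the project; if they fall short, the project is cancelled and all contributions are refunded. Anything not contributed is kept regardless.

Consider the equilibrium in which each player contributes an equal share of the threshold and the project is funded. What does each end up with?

93 thousand dollars

Equal share of the threshold: 110/5 = 22.
At this profile no one gains by cutting their contribution: any cut drops the total below 110, the project is cancelled, contributions are refunded, and the deviator ends with 59, which is less than 59 − 22 + 56 = 93. Contributing more than 22 just wastes the excess. So contributing exactly 22 is a best response.
Each player's payoff: 59 − 22 + 56 = 93.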